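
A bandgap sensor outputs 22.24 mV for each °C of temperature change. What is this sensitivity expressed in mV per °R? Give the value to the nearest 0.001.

Since only a temperature interval is involved, the additive offset between the scales drops out.
A change of 1°R is a change of 5/9°C, so per °R the value is 22.24 × 5/9 = 12.356.

12.356 mV per °R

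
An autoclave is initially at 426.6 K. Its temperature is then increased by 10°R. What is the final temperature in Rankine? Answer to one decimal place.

Initial temperature in Celsius: 426.6 - 273.15 = 153.4500°C.
The 10°R change is an interval, so only the factor 5/9 applies: +10 × 5/9 = +5.5556°C.
Final Celsius temperature: 153.4500 + 5.5556 = 159.0056°C.
In Rankine: 159.0056 × 1.8 + 491.67 = 777.9°R.

777.9°R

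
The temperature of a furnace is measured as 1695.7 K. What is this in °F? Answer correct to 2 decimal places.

2592.59°F

In Celsius: 1695.7 - 273.15 = 1422.5500°C.
In Fahrenheit: 1422.5500 × 1.8 + 32 = 2592.59°F.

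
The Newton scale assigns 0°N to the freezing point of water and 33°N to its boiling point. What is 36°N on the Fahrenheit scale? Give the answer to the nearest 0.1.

228.4°F

Linear interpolation between the fixed points: C = (36 - 0) × 100 / (33 - 0) = 109.0909°C.
Then 109.0909 × 1.8 + 32 = 228.4°F.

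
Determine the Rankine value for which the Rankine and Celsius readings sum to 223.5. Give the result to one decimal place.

Let R be the Rankine reading. The Celsius reading is C = 5/9·R - 273.15.
Require R + C = 223.5: (14/9)·R - 273.15 = 223.5.
R = (223.5 + 273.15) / (14/9) = 319.3.

319.3°R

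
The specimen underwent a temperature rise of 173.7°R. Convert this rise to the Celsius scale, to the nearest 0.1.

For a temperature interval the offset drops out; only the factor 5/9 applies.
173.7 × 5/9 = 96.5.

96.5°C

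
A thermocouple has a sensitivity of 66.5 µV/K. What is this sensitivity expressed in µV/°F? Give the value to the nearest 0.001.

The quantity depends on a temperature interval, so only the ratio of degree sizes applies; the offset between the scales is irrelevant.
A change of 1°F is a change of 5/9 K, so per °F the value is 66.5 × 5/9 = 36.944.

36.944 µV/°F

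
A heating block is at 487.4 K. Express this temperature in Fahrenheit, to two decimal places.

In Celsius: 487.4 - 273.15 = 214.2500°C.
In Fahrenheit: 214.2500 × 1.8 + 32 = 417.65°F.

417.65°F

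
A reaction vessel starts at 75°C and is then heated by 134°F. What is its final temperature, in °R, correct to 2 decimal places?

The 134°F change is an interval, so only the factor 5/9 applies: +134 × 5/9 = +74.4444°C.
Final Celsius temperature: 75.0000 + 74.4444 = 149.4444°C.
In Rankine: 149.4444 × 1.8 + 491.67 = 760.67°R.

760.67°R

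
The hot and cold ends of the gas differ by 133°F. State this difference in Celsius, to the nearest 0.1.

An interval of 1°F corresponds to 5/9°C.
133 × 5/9 = 73.9.

73.9°C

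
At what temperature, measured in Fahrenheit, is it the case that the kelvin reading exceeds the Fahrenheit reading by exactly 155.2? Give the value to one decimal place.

225.4°F

Let F be the Fahrenheit reading. The kelvin reading is K = 5/9·F + 255.372.
Require K - F = 155.2: (-4/9)·F + 255.372 = 155.2.
F = (155.2 - 255.372) / (-4/9) = 225.4.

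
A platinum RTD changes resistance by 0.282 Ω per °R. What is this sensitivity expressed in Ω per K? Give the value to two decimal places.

0.51 Ω per K

The quantity depends on a temperature interval, so only the ratio of degree sizes applies; the offset between the scales is irrelevant.
A change of 1 K is a change of 1.8°R, so per K the value is 0.282 × 1.8 = 0.51.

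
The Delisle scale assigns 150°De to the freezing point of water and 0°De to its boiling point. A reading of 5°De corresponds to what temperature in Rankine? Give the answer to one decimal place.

Linear interpolation between the fixed points: C = (5 - 150) × 100 / (0 - 150) = 96.6667°C.
Then 96.6667 × 1.8 + 491.67 = 665.7°R.

665.7°R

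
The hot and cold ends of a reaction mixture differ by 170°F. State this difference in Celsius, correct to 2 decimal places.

94.44°C

For a temperature interval the offset drops out; only the factor 5/9 applies.
170 × 5/9 = 94.44.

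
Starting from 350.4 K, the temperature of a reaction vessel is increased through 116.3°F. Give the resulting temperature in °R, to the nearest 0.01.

Initial temperature in Celsius: 350.4 - 273.15 = 77.2500°C.
The 116.3°F change is an interval, so only the factor 5/9 applies: +116.3 × 5/9 = +64.6111°C.
Final Celsius temperature: 77.2500 + 64.6111 = 141.8611°C.
In Rankine: 141.8611 × 1.8 + 491.67 = 747.02°R.

747.02°R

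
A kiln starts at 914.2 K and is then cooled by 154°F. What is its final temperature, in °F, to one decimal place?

Initial temperature in Celsius: 914.2 - 273.15 = 641.0500°C.
The 154°F change is an interval, so only the factor 5/9 applies: -154 × 5/9 = -85.5556°C.
Final Celsius temperature: 641.0500 - 85.5556 = 555.4944°C.
In Fahrenheit: 555.4944 × 1.8 + 32 = 1031.9°F.

1031.9°F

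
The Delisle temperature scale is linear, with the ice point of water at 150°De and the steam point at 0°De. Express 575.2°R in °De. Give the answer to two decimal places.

80.39°De

First in Celsius: (575.2 - 491.67) × 5/9 = 46.4056°C.
Linearly onto the Delisle scale: 150 + (46.4056 / 100) × (0 - 150) = 80.39°De.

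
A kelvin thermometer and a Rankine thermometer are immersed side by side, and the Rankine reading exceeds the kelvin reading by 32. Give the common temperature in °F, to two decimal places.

-387.67°F

Let x be the kelvin reading; then the Rankine reading is 1.8·x.
(1.8·x) - x = 32  ⇒  (0.8)·x = 32  ⇒  x = 40.0000 K.
In Celsius: 40 - 273.15 = -233.1500°C.
In Fahrenheit: -233.1500 × 1.8 + 32 = -387.67°F.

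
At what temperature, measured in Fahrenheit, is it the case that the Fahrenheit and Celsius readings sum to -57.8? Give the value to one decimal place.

-25.7°F

Let F be the Fahrenheit reading. The Celsius reading is C = 5/9·F - 17.7778.
Require F + C = -57.8: (14/9)·F - 17.7778 = -57.8.
F = (-57.8 + 17.7778) / (14/9) = -25.7.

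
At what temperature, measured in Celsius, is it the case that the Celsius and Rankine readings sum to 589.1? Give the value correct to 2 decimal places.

34.80°C

Let C be the Celsius reading. The Rankine reading is R = 1.8·C + 491.67.
Require C + R = 589.1: (2.8)·C + 491.67 = 589.1.
C = (589.1 - 491.67) / (2.8) = 34.80.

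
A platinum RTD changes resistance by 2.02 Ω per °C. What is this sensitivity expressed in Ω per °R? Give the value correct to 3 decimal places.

The quantity depends on a temperature interval, so only the ratio of degree sizes applies; the offset between the scales is irrelevant.
A change of 1°R is a change of 5/9°C, so per °R the value is 2.02 × 5/9 = 1.122.

1.122 Ω per °R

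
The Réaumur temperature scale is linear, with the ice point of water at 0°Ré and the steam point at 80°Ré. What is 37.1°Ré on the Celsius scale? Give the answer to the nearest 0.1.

46.4°C

Linear interpolation between the fixed points: C = (37.1 - 0) × 100 / (80 - 0) = 46.3750°C.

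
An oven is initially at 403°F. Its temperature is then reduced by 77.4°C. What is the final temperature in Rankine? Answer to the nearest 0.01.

Initial temperature in Celsius: (403 - 32) × 5/9 = 206.1111°C.
Final Celsius temperature: 206.1111 - 77.4000 = 128.7111°C.
In Rankine: 128.7111 × 1.8 + 491.67 = 723.35°R.

723.35°R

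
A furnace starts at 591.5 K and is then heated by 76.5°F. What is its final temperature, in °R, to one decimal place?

Initial temperature in Celsius: 591.5 - 273.15 = 318.3500°C.
The 76.5°F change is an interval, so only the factor 5/9 applies: +76.5 × 5/9 = +42.5000°C.
Final Celsius temperature: 318.3500 + 42.5000 = 360.8500°C.
In Rankine: 360.8500 × 1.8 + 491.67 = 1141.2°R.

1141.2°R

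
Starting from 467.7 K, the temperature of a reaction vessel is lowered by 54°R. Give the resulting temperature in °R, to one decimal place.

787.9°R

Initial temperature in Celsius: 467.7 - 273.15 = 194.5500°C.
The 54°R change is an interval, so only the factor 5/9 applies: -54 × 5/9 = -30.0000°C.
Final Celsius temperature: 194.5500 - 30.0000 = 164.5500°C.
In Rankine: 164.5500 × 1.8 + 491.67 = 787.9°R.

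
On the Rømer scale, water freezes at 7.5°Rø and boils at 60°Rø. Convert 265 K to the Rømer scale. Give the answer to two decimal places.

3.22°Rø

First in Celsius: 265 - 273.15 = -8.1500°C.
Linearly onto the Rømer scale: 7.5 + (-8.1500 / 100) × (60 - 7.5) = 3.22°Rø.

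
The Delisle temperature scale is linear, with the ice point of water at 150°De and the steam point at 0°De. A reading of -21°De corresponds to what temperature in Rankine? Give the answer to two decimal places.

Linear interpolation between the fixed points: C = (-21 - 150) × 100 / (0 - 150) = 114.0000°C.
Then 114.0000 × 1.8 + 491.67 = 696.87°R.

696.87°R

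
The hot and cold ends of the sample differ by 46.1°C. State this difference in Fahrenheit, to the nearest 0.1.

83.0°F

An interval of 1°C corresponds to 1.8°F.
46.1 × 1.8 = 83.0.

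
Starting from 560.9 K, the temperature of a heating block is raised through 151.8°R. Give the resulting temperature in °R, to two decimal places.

1161.42°R

Initial temperature in Celsius: 560.9 - 273.15 = 287.7500°C.
The 151.8°R change is an interval, so only the factor 5/9 applies: +151.8 × 5/9 = +84.3333°C.
Final Celsius temperature: 287.7500 + 84.3333 = 372.0833°C.
In Rankine: 372.0833 × 1.8 + 491.67 = 1161.42°R.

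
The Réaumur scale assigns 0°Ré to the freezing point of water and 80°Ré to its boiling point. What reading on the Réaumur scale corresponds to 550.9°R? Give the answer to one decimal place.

First in Celsius: (550.9 - 491.67) × 5/9 = 32.9056°C.
Linearly onto the Réaumur scale: 0 + (32.9056 / 100) × (80 - 0) = 26.3°Ré.

26.3°Ré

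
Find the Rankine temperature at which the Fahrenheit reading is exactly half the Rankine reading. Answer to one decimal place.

919.3°R

Let R be the Rankine reading. The Fahrenheit reading is F = 1·R - 459.67.
Require F = 0.5·R: 1·R - 459.67 = 0.5·R.
(0.5)·R = 459.67  ⇒  R = 919.3.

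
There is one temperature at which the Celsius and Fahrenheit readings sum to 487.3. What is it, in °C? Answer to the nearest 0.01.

162.61°C

Let C be the Celsius reading. The Fahrenheit reading is F = 1.8·C + 32.
Require C + F = 487.3: (2.8)·C + 32 = 487.3.
C = (487.3 - 32) / (2.8) = 162.61.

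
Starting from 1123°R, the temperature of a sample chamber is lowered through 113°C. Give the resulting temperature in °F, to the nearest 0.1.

Initial temperature in Celsius: (1123 - 491.67) × 5/9 = 350.7389°C.
Final Celsius temperature: 350.7389 - 113.0000 = 237.7389°C.
In Fahrenheit: 237.7389 × 1.8 + 32 = 459.9°F.

459.9°F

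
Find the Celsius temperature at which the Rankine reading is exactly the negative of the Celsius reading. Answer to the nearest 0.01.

-175.60°C

Let C be the Celsius reading. The Rankine reading is R = 1.8·C + 491.67.
Require R = -1·C: 1.8·C + 491.67 = -1·C.
(2.8)·C = -491.67  ⇒  C = -175.60.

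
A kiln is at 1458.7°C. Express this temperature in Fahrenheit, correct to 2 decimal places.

In Fahrenheit: 1458.7000 × 1.8 + 32 = 2657.66°F.

2657.66°F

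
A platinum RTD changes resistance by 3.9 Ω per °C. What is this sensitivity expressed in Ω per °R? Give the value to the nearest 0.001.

2.167 Ω per °R

Since only a temperature interval is involved, the additive offset between the scales drops out.
A change of 1°R is a change of 5/9°C, so per °R the value is 3.9 × 5/9 = 2.167.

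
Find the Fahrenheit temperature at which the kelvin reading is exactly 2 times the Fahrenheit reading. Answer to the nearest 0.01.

176.80°F

Let F be the Fahrenheit reading. The kelvin reading is K = 5/9·F + 255.372.
Require K = 2·F: 5/9·F + 255.372 = 2·F.
(-13/9)·F = -255.372  ⇒  F = 176.80.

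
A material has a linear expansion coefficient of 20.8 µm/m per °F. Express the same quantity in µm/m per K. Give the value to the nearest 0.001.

Since only a temperature interval is involved, the additive offset between the scales drops out.
A change of 1 K is a change of 1.8°F, so per K the value is 20.8 × 1.8 = 37.440.

37.440 µm/m per K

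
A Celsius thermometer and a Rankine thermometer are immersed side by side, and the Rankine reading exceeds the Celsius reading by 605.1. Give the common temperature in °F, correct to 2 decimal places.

287.22°F

Let x be the Celsius reading; then the Rankine reading is 1.8·x + 491.67.
(1.8·x + 491.67) - x = 605.1  ⇒  (0.8)·x = 113.43  ⇒  x = 141.7875°C.
In Fahrenheit: 141.7875 × 1.8 + 32 = 287.22°F.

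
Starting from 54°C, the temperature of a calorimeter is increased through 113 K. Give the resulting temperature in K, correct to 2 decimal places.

The 113 K change is an interval; Kelvin and Celsius degrees are the same size, so ΔC = +113°C.
Final Celsius temperature: 54.0000 + 113.0000 = 167.0000°C.
In kelvin: 167.0000 + 273.15 = 440.15 K.

440.15 K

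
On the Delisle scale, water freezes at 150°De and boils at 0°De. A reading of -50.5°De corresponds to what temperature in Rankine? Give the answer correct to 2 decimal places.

Linear interpolation between the fixed points: C = (-50.5 - 150) × 100 / (0 - 150) = 133.6667°C.
Then 133.6667 × 1.8 + 491.67 = 732.27°R.

732.27°R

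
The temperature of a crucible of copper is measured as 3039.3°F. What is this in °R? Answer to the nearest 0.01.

In Celsius: (3039.3 - 32) × 5/9 = 1670.7222°C.
In Rankine: 1670.7222 × 1.8 + 491.67 = 3498.97°R.

3498.97°R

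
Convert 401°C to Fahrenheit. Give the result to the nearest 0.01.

In Fahrenheit: 401.0000 × 1.8 + 32 = 753.80°F.

753.80°F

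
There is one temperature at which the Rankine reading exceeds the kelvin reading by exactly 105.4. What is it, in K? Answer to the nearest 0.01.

Let K be the kelvin reading. The Rankine reading is R = 1.8·K.
Require R - K = 105.4: (0.8)·K = 105.4.
K = (105.4) / (0.8) = 131.75.

131.75 K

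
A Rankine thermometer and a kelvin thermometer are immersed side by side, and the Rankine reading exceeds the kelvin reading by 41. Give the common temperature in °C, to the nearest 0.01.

-221.90°C

Let x be the Rankine reading; then the kelvin reading is 5/9·x.
(5/9·x) - x = -41  ⇒  (-4/9)·x = -41  ⇒  x = 92.2500°R.
In Celsius: (92.25 - 491.67) × 5/9 = -221.90°C.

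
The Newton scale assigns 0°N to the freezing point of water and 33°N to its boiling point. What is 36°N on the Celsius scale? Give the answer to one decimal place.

Linear interpolation between the fixed points: C = (36 - 0) × 100 / (33 - 0) = 109.0909°C.

109.1°C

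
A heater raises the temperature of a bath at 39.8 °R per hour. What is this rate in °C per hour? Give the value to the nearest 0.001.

22.111 °C/hour

The quantity depends on a temperature interval, so only the ratio of degree sizes applies; the offset between the scales is irrelevant.
A change of 1°R is a change of 5/9°C, so 39.8 × 5/9 = 22.111.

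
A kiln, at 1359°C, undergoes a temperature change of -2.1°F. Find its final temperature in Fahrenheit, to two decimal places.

2476.10°F

The 2.1°F change is an interval, so only the factor 5/9 applies: -2.1 × 5/9 = -1.1667°C.
Final Celsius temperature: 1359.0000 - 1.1667 = 1357.8333°C.
In Fahrenheit: 1357.8333 × 1.8 + 32 = 2476.10°F.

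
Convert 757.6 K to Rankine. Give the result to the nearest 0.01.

In Celsius: 757.6 - 273.15 = 484.4500°C.
In Rankine: 484.4500 × 1.8 + 491.67 = 1363.68°R.

1363.68°R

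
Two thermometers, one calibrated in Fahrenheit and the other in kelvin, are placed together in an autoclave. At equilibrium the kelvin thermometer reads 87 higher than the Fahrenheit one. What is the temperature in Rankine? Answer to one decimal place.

838.5°R

Let x be the Fahrenheit reading; then the kelvin reading is 5/9·x + 255.372.
(5/9·x + 255.372) - x = 87  ⇒  (-4/9)·x = -168.372  ⇒  x = 378.8375°F.
In Celsius: (378.8375 - 32) × 5/9 = 192.6875°C.
In Rankine: 192.6875 × 1.8 + 491.67 = 838.5°R.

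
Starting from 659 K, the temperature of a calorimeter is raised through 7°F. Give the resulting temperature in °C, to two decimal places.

Initial temperature in Celsius: 659 - 273.15 = 385.8500°C.
The 7°F change is an interval, so only the factor 5/9 applies: +7 × 5/9 = +3.8889°C.
Final Celsius temperature: 385.8500 + 3.8889 = 389.7389°C.

389.74°C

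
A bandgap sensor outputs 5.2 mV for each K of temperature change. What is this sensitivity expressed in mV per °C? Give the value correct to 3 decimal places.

5.200 mV per °C

The quantity depends on a temperature interval, so only the ratio of degree sizes applies; the offset between the scales is irrelevant.
A change of 1°C is a change of 1 K, so per °C the value is 5.2 × 1 = 5.200.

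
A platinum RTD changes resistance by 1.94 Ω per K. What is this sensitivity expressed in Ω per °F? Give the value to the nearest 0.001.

1.078 Ω per °F

The quantity depends on a temperature interval, so only the ratio of degree sizes applies; the offset between the scales is irrelevant.
A change of 1°F is a change of 5/9 K, so per °F the value is 1.94 × 5/9 = 1.078.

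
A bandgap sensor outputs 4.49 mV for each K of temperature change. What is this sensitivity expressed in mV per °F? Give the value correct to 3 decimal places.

The quantity depends on a temperature interval, so only the ratio of degree sizes applies; the offset between the scales is irrelevant.
A change of 1°F is a change of 5/9 K, so per °F the value is 4.49 × 5/9 = 2.494.

2.494 mV per °F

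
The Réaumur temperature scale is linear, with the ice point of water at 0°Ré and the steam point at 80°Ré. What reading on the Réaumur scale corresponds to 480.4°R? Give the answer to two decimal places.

First in Celsius: (480.4 - 491.67) × 5/9 = -6.2611°C.
Linearly onto the Réaumur scale: 0 + (-6.2611 / 100) × (80 - 0) = -5.01°Ré.

-5.01°Ré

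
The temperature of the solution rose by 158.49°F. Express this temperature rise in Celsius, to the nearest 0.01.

An interval of 1°F corresponds to 5/9°C.
158.49 × 5/9 = 88.05.

88.05°C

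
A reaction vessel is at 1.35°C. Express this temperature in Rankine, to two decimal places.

In Rankine: 1.3500 × 1.8 + 491.67 = 494.10°R.

494.10°R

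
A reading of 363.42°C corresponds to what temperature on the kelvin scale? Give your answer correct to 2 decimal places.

In kelvin: 363.4200 + 273.15 = 636.57 K.

636.57 K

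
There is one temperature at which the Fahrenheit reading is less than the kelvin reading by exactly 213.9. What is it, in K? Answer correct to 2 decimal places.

Let K be the kelvin reading. The Fahrenheit reading is F = 1.8·K - 459.67.
Require F - K = -213.9: (0.8)·K - 459.67 = -213.9.
K = (-213.9 + 459.67) / (0.8) = 307.21.

307.21 K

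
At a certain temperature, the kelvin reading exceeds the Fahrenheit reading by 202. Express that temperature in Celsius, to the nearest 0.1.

Let x be the Fahrenheit reading; then the kelvin reading is 5/9·x + 255.372.
(5/9·x + 255.372) - x = 202  ⇒  (-4/9)·x = -53.3722  ⇒  x = 120.0875°F.
In Celsius: (120.0875 - 32) × 5/9 = 48.9°C.

48.9°C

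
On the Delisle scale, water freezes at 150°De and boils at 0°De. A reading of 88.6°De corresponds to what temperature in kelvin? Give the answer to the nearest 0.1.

314.1 K

Linear interpolation between the fixed points: C = (88.6 - 150) × 100 / (0 - 150) = 40.9333°C.
Then 40.9333 + 273.15 = 314.1 K.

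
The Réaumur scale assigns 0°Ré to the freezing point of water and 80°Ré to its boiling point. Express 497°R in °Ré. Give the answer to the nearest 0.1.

First in Celsius: (497 - 491.67) × 5/9 = 2.9611°C.
Linearly onto the Réaumur scale: 0 + (2.9611 / 100) × (80 - 0) = 2.4°Ré.

2.4°Ré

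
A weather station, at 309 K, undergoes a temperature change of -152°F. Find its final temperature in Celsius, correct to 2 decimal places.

Initial temperature in Celsius: 309 - 273.15 = 35.8500°C.
The 152°F change is an interval, so only the factor 5/9 applies: -152 × 5/9 = -84.4444°C.
Final Celsius temperature: 35.8500 - 84.4444 = -48.5944°C.

-48.59°C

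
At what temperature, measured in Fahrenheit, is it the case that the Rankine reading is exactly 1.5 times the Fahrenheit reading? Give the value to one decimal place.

Let F be the Fahrenheit reading. The Rankine reading is R = 1·F + 459.67.
Require R = 1.5·F: 1·F + 459.67 = 1.5·F.
(-0.5)·F = -459.67  ⇒  F = 919.3.

919.3°F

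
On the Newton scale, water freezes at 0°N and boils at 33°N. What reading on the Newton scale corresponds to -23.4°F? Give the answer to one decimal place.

-10.2°N

First in Celsius: (-23.4 - 32) × 5/9 = -30.7778°C.
Linearly onto the Newton scale: 0 + (-30.7778 / 100) × (33 - 0) = -10.2°N.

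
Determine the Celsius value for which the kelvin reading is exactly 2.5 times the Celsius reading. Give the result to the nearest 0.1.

182.1°C

Let C be the Celsius reading. The kelvin reading is K = 1·C + 273.15.
Require K = 2.5·C: 1·C + 273.15 = 2.5·C.
(-1.5)·C = -273.15  ⇒  C = 182.1.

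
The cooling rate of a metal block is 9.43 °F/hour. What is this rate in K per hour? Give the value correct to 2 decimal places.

The quantity depends on a temperature interval, so only the ratio of degree sizes applies; the offset between the scales is irrelevant.
A change of 1°F is a change of 5/9 K, so 9.43 × 5/9 = 5.24.

5.24 K/hour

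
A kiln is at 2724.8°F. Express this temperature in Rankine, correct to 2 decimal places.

3184.47°R

In Celsius: (2724.8 - 32) × 5/9 = 1496.0000°C.
In Rankine: 1496.0000 × 1.8 + 491.67 = 3184.47°R.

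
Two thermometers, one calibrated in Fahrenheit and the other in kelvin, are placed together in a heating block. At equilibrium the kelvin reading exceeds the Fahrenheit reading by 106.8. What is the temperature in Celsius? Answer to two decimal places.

Let x be the Fahrenheit reading; then the kelvin reading is 5/9·x + 255.372.
(5/9·x + 255.372) - x = 106.8  ⇒  (-4/9)·x = -148.572  ⇒  x = 334.2875°F.
In Celsius: (334.2875 - 32) × 5/9 = 167.94°C.

167.94°C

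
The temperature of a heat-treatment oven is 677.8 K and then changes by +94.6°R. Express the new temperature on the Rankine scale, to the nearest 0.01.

Initial temperature in Celsius: 677.8 - 273.15 = 404.6500°C.
The 94.6°R change is an interval, so only the factor 5/9 applies: +94.6 × 5/9 = +52.5556°C.
Final Celsius temperature: 404.6500 + 52.5556 = 457.2056°C.
In Rankine: 457.2056 × 1.8 + 491.67 = 1314.64°R.

1314.64°R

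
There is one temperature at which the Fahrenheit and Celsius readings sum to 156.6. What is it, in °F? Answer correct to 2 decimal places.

Let F be the Fahrenheit reading. The Celsius reading is C = 5/9·F - 17.7778.
Require F + C = 156.6: (14/9)·F - 17.7778 = 156.6.
F = (156.6 + 17.7778) / (14/9) = 112.10.

112.10°F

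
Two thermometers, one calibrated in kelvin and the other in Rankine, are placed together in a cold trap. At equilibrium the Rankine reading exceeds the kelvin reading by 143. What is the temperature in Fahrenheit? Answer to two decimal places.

Let x be the kelvin reading; then the Rankine reading is 1.8·x.
(1.8·x) - x = 143  ⇒  (0.8)·x = 143  ⇒  x = 178.7500 K.
In Celsius: 178.75 - 273.15 = -94.4000°C.
In Fahrenheit: -94.4000 × 1.8 + 32 = -137.92°F.

-137.92°F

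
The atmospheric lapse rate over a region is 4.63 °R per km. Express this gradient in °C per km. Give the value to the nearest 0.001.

Since only a temperature interval is involved, the additive offset between the scales drops out.
A change of 1°R is a change of 5/9°C, so 4.63 × 5/9 = 2.572.

2.572 °C/km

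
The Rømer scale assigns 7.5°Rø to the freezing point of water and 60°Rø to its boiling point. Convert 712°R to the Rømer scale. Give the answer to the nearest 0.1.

71.8°Rø

First in Celsius: (712 - 491.67) × 5/9 = 122.4056°C.
Linearly onto the Rømer scale: 7.5 + (122.4056 / 100) × (60 - 7.5) = 71.8°Rø.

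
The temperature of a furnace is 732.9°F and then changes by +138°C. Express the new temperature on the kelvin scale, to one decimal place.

Initial temperature in Celsius: (732.9 - 32) × 5/9 = 389.3889°C.
Final Celsius temperature: 389.3889 + 138.0000 = 527.3889°C.
In kelvin: 527.3889 + 273.15 = 800.5 K.

800.5 K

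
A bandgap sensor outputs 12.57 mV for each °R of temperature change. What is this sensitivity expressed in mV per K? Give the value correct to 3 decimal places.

Since only a temperature interval is involved, the additive offset between the scales drops out.
A change of 1 K is a change of 1.8°R, so per K the value is 12.57 × 1.8 = 22.626.

22.626 mV per K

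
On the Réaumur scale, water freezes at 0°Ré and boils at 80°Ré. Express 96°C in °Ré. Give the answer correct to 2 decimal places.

76.80°Ré

Linearly onto the Réaumur scale: 0 + (96.0000 / 100) × (80 - 0) = 76.80°Ré.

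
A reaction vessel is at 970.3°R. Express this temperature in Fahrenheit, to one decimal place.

In Celsius: (970.3 - 491.67) × 5/9 = 265.9056°C.
In Fahrenheit: 265.9056 × 1.8 + 32 = 510.6°F.

510.6°F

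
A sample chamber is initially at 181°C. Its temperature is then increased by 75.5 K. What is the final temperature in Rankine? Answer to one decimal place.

953.4°R

The 75.5 K change is an interval; Kelvin and Celsius degrees are the same size, so ΔC = +75.5°C.
Final Celsius temperature: 181.0000 + 75.5000 = 256.5000°C.
In Rankine: 256.5000 × 1.8 + 491.67 = 953.4°R.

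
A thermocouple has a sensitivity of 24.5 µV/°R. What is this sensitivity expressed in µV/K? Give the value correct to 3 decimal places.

44.100 µV/K

Since only a temperature interval is involved, the additive offset between the scales drops out.
A change of 1 K is a change of 1.8°R, so per K the value is 24.5 × 1.8 = 44.100.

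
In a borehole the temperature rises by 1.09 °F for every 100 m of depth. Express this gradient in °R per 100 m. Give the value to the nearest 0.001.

The quantity depends on a temperature interval, so only the ratio of degree sizes applies; the offset between the scales is irrelevant.
A change of 1°F is a change of 1°R, so 1.09 × 1 = 1.090.

1.090 °R/100 m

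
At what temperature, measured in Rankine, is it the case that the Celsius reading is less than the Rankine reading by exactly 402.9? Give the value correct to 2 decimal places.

291.94°R

Let R be the Rankine reading. The Celsius reading is C = 5/9·R - 273.15.
Require C - R = -402.9: (-4/9)·R - 273.15 = -402.9.
R = (-402.9 + 273.15) / (-4/9) = 291.94.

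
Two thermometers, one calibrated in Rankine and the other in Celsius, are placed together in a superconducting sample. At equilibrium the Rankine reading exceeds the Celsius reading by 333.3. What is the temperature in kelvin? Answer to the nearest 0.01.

75.19 K

Let x be the Rankine reading; then the Celsius reading is 5/9·x - 273.15.
(5/9·x - 273.15) - x = -333.3  ⇒  (-4/9)·x = -60.15  ⇒  x = 135.3375°R.
In Celsius: (135.3375 - 491.67) × 5/9 = -197.9625°C.
In kelvin: -197.9625 + 273.15 = 75.19 K.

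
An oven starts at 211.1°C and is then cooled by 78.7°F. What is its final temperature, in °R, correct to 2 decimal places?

792.95°R

The 78.7°F change is an interval, so only the factor 5/9 applies: -78.7 × 5/9 = -43.7222°C.
Final Celsius temperature: 211.1000 - 43.7222 = 167.3778°C.
In Rankine: 167.3778 × 1.8 + 491.67 = 792.95°R.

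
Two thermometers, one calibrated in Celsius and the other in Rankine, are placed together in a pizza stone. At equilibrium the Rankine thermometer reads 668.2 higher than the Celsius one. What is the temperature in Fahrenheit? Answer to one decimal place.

Let x be the Celsius reading; then the Rankine reading is 1.8·x + 491.67.
(1.8·x + 491.67) - x = 668.2  ⇒  (0.8)·x = 176.53  ⇒  x = 220.6625°C.
In Fahrenheit: 220.6625 × 1.8 + 32 = 429.2°F.

429.2°F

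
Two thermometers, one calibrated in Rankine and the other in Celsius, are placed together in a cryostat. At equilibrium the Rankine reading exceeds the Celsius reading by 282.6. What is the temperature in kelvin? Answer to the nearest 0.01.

Let x be the Rankine reading; then the Celsius reading is 5/9·x - 273.15.
(5/9·x - 273.15) - x = -282.6  ⇒  (-4/9)·x = -9.45  ⇒  x = 21.2625°R.
In Celsius: (21.2625 - 491.67) × 5/9 = -261.3375°C.
In kelvin: -261.3375 + 273.15 = 11.81 K.

11.81 K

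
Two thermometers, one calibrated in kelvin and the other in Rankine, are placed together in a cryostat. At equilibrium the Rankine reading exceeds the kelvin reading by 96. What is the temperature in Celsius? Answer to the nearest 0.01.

Let x be the kelvin reading; then the Rankine reading is 1.8·x.
(1.8·x) - x = 96  ⇒  (0.8)·x = 96  ⇒  x = 120.0000 K.
In Celsius: 120 - 273.15 = -153.15°C.

-153.15°C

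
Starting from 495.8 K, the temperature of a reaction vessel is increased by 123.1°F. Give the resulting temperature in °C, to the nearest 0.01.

Initial temperature in Celsius: 495.8 - 273.15 = 222.6500°C.
The 123.1°F change is an interval, so only the factor 5/9 applies: +123.1 × 5/9 = +68.3889°C.
Final Celsius temperature: 222.6500 + 68.3889 = 291.0389°C.

291.04°C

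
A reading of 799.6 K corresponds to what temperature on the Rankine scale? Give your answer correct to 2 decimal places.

1439.28°R

In Celsius: 799.6 - 273.15 = 526.4500°C.
In Rankine: 526.4500 × 1.8 + 491.67 = 1439.28°R.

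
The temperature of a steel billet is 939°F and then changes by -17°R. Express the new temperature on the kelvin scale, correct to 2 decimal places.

767.59 K

Initial temperature in Celsius: (939 - 32) × 5/9 = 503.8889°C.
The 17°R change is an interval, so only the factor 5/9 applies: -17 × 5/9 = -9.4444°C.
Final Celsius temperature: 503.8889 - 9.4444 = 494.4444°C.
In kelvin: 494.4444 + 273.15 = 767.59 K.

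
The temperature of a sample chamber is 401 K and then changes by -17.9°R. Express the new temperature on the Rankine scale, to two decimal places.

703.90°R

Initial temperature in Celsius: 401 - 273.15 = 127.8500°C.
The 17.9°R change is an interval, so only the factor 5/9 applies: -17.9 × 5/9 = -9.9444°C.
Final Celsius temperature: 127.8500 - 9.9444 = 117.9056°C.
In Rankine: 117.9056 × 1.8 + 491.67 = 703.90°R.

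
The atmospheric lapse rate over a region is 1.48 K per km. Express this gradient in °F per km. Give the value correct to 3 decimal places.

2.664 °F/km

The quantity depends on a temperature interval, so only the ratio of degree sizes applies; the offset between the scales is irrelevant.
A change of 1 K is a change of 1.8°F, so 1.48 × 1.8 = 2.664.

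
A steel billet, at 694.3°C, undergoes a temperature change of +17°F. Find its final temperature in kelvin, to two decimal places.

The 17°F change is an interval, so only the factor 5/9 applies: +17 × 5/9 = +9.4444°C.
Final Celsius temperature: 694.3000 + 9.4444 = 703.7444°C.
In kelvin: 703.7444 + 273.15 = 976.89 K.

976.89 K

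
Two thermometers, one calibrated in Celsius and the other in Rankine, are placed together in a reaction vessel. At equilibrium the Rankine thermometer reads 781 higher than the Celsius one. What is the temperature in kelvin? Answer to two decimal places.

Let x be the Celsius reading; then the Rankine reading is 1.8·x + 491.67.
(1.8·x + 491.67) - x = 781  ⇒  (0.8)·x = 289.33  ⇒  x = 361.6625°C.
In kelvin: 361.6625 + 273.15 = 634.81 K.

634.81 K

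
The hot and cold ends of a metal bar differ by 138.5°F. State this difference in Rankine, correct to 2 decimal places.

Fahrenheit and Rankine degrees are the same size, so the interval is unchanged: 138.50.

138.50°R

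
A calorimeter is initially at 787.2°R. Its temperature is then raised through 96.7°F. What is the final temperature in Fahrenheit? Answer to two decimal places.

424.23°F

Initial temperature in Celsius: (787.2 - 491.67) × 5/9 = 164.1833°C.
The 96.7°F change is an interval, so only the factor 5/9 applies: +96.7 × 5/9 = +53.7222°C.
Final Celsius temperature: 164.1833 + 53.7222 = 217.9056°C.
In Fahrenheit: 217.9056 × 1.8 + 32 = 424.23°F.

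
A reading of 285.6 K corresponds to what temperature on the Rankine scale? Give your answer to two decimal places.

514.08°R

In Celsius: 285.6 - 273.15 = 12.4500°C.
In Rankine: 12.4500 × 1.8 + 491.67 = 514.08°R.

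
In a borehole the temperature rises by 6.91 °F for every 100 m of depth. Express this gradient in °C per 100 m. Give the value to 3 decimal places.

The quantity depends on a temperature interval, so only the ratio of degree sizes applies; the offset between the scales is irrelevant.
A change of 1°F is a change of 5/9°C, so 6.91 × 5/9 = 3.839.

3.839 °C/100 m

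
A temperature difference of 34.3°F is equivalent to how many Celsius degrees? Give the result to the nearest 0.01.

For a temperature interval the offset drops out; only the factor 5/9 applies.
34.3 × 5/9 = 19.06.

19.06°C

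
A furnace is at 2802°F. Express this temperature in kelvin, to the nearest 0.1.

1812.0 K

In Celsius: (2802 - 32) × 5/9 = 1538.8889°C.
In kelvin: 1538.8889 + 273.15 = 1812.0 K.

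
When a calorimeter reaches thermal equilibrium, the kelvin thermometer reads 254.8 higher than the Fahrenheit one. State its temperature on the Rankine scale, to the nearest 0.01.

460.96°R

Let x be the Fahrenheit reading; then the kelvin reading is 5/9·x + 255.372.
(5/9·x + 255.372) - x = 254.8  ⇒  (-4/9)·x = -0.572222  ⇒  x = 1.2875°F.
In Celsius: (1.2875 - 32) × 5/9 = -17.0625°C.
In Rankine: -17.0625 × 1.8 + 491.67 = 460.96°R.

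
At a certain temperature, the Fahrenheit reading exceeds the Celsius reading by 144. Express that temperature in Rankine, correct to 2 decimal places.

743.67°R

Let x be the Fahrenheit reading; then the Celsius reading is 5/9·x - 17.7778.
(5/9·x - 17.7778) - x = -144  ⇒  (-4/9)·x = -126.222  ⇒  x = 284.0000°F.
In Celsius: (284 - 32) × 5/9 = 140.0000°C.
In Rankine: 140.0000 × 1.8 + 491.67 = 743.67°R.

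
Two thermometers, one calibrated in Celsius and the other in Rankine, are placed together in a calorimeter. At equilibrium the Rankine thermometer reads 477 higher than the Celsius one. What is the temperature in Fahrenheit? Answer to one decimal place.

Let x be the Celsius reading; then the Rankine reading is 1.8·x + 491.67.
(1.8·x + 491.67) - x = 477  ⇒  (0.8)·x = -14.67  ⇒  x = -18.3375°C.
In Fahrenheit: -18.3375 × 1.8 + 32 = -1.0°F.

-1.0°F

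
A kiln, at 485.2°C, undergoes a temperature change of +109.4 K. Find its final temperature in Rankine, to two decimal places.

1561.95°R

The 109.4 K change is an interval; Kelvin and Celsius degrees are the same size, so ΔC = +109.4°C.
Final Celsius temperature: 485.2000 + 109.4000 = 594.6000°C.
In Rankine: 594.6000 × 1.8 + 491.67 = 1561.95°R.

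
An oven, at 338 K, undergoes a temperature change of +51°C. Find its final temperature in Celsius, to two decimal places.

115.85°C

Initial temperature in Celsius: 338 - 273.15 = 64.8500°C.
Final Celsius temperature: 64.8500 + 51.0000 = 115.8500°C.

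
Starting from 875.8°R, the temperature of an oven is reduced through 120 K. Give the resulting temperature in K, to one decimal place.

366.6 K

Initial temperature in Celsius: (875.8 - 491.67) × 5/9 = 213.4056°C.
The 120 K change is an interval; Kelvin and Celsius degrees are the same size, so ΔC = -120°C.
Final Celsius temperature: 213.4056 - 120.0000 = 93.4056°C.
In kelvin: 93.4056 + 273.15 = 366.6 K.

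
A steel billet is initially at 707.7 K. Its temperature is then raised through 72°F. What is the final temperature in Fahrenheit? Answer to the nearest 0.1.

Initial temperature in Celsius: 707.7 - 273.15 = 434.5500°C.
The 72°F change is an interval, so only the factor 5/9 applies: +72 × 5/9 = +40.0000°C.
Final Celsius temperature: 434.5500 + 40.0000 = 474.5500°C.
In Fahrenheit: 474.5500 × 1.8 + 32 = 886.2°F.

886.2°F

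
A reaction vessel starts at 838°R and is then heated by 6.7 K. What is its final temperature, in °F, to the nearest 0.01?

390.39°F

Initial temperature in Celsius: (838 - 491.67) × 5/9 = 192.4056°C.
The 6.7 K change is an interval; Kelvin and Celsius degrees are the same size, so ΔC = +6.7°C.
Final Celsius temperature: 192.4056 + 6.7000 = 199.1056°C.
In Fahrenheit: 199.1056 × 1.8 + 32 = 390.39°F.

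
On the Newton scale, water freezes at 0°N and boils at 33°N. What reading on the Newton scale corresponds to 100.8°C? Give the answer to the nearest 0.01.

Linearly onto the Newton scale: 0 + (100.8000 / 100) × (33 - 0) = 33.26°N.

33.26°N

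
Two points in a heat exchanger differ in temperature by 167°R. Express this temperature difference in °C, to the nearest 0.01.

92.78°C

For a temperature interval the offset drops out; only the factor 5/9 applies.
167 × 5/9 = 92.78.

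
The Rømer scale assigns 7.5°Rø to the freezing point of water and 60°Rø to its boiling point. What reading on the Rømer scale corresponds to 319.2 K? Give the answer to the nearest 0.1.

31.7°Rø

First in Celsius: 319.2 - 273.15 = 46.0500°C.
Linearly onto the Rømer scale: 7.5 + (46.0500 / 100) × (60 - 7.5) = 31.7°Rø.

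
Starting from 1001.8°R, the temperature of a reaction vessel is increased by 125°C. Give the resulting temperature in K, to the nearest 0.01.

Initial temperature in Celsius: (1001.8 - 491.67) × 5/9 = 283.4056°C.
Final Celsius temperature: 283.4056 + 125.0000 = 408.4056°C.
In kelvin: 408.4056 + 273.15 = 681.56 K.

681.56 K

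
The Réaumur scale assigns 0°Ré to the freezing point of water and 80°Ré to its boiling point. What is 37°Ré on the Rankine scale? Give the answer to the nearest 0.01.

574.92°R

Linear interpolation between the fixed points: C = (37 - 0) × 100 / (80 - 0) = 46.2500°C.
Then 46.2500 × 1.8 + 491.67 = 574.92°R.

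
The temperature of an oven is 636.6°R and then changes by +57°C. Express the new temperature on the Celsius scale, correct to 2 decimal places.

137.52°C

Initial temperature in Celsius: (636.6 - 491.67) × 5/9 = 80.5167°C.
Final Celsius temperature: 80.5167 + 57.0000 = 137.5167°C.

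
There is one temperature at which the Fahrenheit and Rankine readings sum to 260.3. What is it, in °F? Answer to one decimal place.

Let F be the Fahrenheit reading. The Rankine reading is R = 1·F + 459.67.
Require F + R = 260.3: (2)·F + 459.67 = 260.3.
F = (260.3 - 459.67) / (2) = -99.7.

-99.7°F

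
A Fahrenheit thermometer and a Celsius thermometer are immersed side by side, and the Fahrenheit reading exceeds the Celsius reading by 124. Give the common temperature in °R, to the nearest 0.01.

Let x be the Fahrenheit reading; then the Celsius reading is 5/9·x - 17.7778.
(5/9·x - 17.7778) - x = -124  ⇒  (-4/9)·x = -106.222  ⇒  x = 239.0000°F.
In Celsius: (239 - 32) × 5/9 = 115.0000°C.
In Rankine: 115.0000 × 1.8 + 491.67 = 698.67°R.

698.67°R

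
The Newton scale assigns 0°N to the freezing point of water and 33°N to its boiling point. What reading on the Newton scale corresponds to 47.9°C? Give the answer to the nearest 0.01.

Linearly onto the Newton scale: 0 + (47.9000 / 100) × (33 - 0) = 15.81°N.

15.81°N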